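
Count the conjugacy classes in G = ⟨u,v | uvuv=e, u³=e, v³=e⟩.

The conjugacy classes (representative and size) are:
  [e] (size 1), [vu²] (size 4), [v²u] (size 4), [u²v²] (size 3).
Class equation: 1 + 4 + 4 + 3 = 12 = |G|. So G has 4 conjugacy classes.

Answer: 4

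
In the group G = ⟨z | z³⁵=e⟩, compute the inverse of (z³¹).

The order of (z³¹) is 35 (smallest k with (z³¹)ᵏ = e), so (z³¹)⁻¹ = (z³¹)³⁴ = z⁴.
Check: (z³¹) · (z⁴) → (z³¹) · z⁴ = e, giving e as required.

Answer: z⁴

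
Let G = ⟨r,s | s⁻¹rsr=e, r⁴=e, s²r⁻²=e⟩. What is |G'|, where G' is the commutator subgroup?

G' = [G, G] is generated by all commutators. The generator-pair commutators are: [r, s] = r².
The subgroup they normally generate is {e, r²}, of order 2.
Check: |G/G'| = 8/2 = 4 is the order of the abelianisation.

Answer: 2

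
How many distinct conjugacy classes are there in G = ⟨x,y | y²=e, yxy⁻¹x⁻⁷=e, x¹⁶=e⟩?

The conjugacy classes (representative and size) are:
  [e] (size 1), [x] (size 2), [x¹⁴] (size 2), [x³] (size 2), [x⁴] (size 2), [x¹⁰] (size 2), [x⁸] (size 1), [x⁹] (size 2), [x¹¹] (size 2), [x¹⁰y] (size 8), [xy] (size 8).
Class equation: 1 + 2 + 2 + 2 + 2 + 2 + 1 + 2 + 2 + 8 + 8 = 32 = |G|. So G has 11 conjugacy classes.

Answer: 11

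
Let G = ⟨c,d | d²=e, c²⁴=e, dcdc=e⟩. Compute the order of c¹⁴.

Compute successive powers until reaching e:
  (c¹⁴)¹ = c¹⁴, (c¹⁴)² = c⁴, (c¹⁴)³ = c¹⁸, (c¹⁴)⁴ = c⁸, (c¹⁴)⁵ = c²², (c¹⁴)⁶ = c¹², (c¹⁴)⁷ = c², (c¹⁴)⁸ = c¹⁶, (c¹⁴)⁹ = c⁶, (c¹⁴)¹⁰ = c²⁰, (c¹⁴)¹¹ = c¹⁰, (c¹⁴)¹² = e.
The smallest positive k with (c¹⁴)ᵏ = e is 12.

Answer: 12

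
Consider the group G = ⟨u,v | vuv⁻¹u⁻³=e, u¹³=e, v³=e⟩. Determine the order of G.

Enumerate words in the generators, reducing via the relations: the distinct elements are
  {e, u, v, uv, u², u³, u⁴, u⁵, u⁶, u⁷, u⁸, u⁹, v², uv², u²v, u³v, u¹², u¹¹, u¹⁰, u⁴v, u⁵v, u⁶v, u⁷v, u⁸v, u⁹v, u²v², u³v², u¹²v, u¹¹v, u¹⁰v, u⁴v², u⁵v², u⁶v², u⁷v², u⁸v², u⁹v², u¹²v², u¹¹v², u¹⁰v²}.
No further products give new elements, so |G| = 39.

Answer: 39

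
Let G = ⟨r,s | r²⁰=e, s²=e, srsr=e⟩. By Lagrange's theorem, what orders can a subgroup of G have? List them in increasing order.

|G| = 40 = 2³ · 5. By Lagrange's theorem the order of any subgroup divides 40; the divisors of 40 are 1, 2, 4, 5, 8, 10, 20, 40.

Answer: 1, 2, 4, 5, 8, 10, 20, 40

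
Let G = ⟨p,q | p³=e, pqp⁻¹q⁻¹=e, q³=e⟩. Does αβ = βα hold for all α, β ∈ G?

Each pair of generators commutes: p·q = pq = q·p. Since the generators pairwise commute, every element of G commutes with every other, so G is abelian.

Answer: Yes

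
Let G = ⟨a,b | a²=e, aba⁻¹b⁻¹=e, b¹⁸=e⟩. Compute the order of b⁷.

Compute successive powers until reaching e:
  (b⁷)¹ = b⁷, (b⁷)² = b¹⁴, (b⁷)³ = b³, (b⁷)⁴ = b¹⁰, (b⁷)⁵ = b¹⁷, (b⁷)⁶ = b⁶, (b⁷)⁷ = b¹³, (b⁷)⁸ = b², (b⁷)⁹ = b⁹, (b⁷)¹⁰ = b¹⁶, (b⁷)¹¹ = b⁵, (b⁷)¹² = b¹², (b⁷)¹³ = b, (b⁷)¹⁴ = b⁸, (b⁷)¹⁵ = b¹⁵, (b⁷)¹⁶ = b⁴, (b⁷)¹⁷ = b¹¹, (b⁷)¹⁸ = e.
The smallest positive k with (b⁷)ᵏ = e is 18.

Answer: 18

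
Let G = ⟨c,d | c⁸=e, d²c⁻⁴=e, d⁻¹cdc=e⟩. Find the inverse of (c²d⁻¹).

The order of (c²d⁻¹) is 4 (smallest k with (c²d⁻¹)ᵏ = e), so (c²d⁻¹)⁻¹ = (c²d⁻¹)³ = c²d.
Check: (c²d⁻¹) · (c²d) → (c²d⁻¹) · c² = d⁻¹;   (d⁻¹) · d = e, giving e as required.

Answer: c²d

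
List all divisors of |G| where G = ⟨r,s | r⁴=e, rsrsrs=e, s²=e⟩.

|G| = 24 = 2³ · 3. By Lagrange's theorem the order of any subgroup divides 24; the divisors of 24 are 1, 2, 3, 4, 6, 8, 12, 24.

Answer: 1, 2, 3, 4, 6, 8, 12, 24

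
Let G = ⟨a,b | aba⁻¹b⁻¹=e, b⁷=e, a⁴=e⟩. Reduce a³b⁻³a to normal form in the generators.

Multiply left to right, reducing at each step:
  (a³) · b⁻³ = a³b⁴
  (a³b⁴) · a = b⁴

Answer: b⁴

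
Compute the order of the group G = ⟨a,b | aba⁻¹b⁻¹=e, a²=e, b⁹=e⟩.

Enumerate words in the generators, reducing via the relations: the distinct elements are
  {a, b, e, ab, b², b³, b⁴, b⁵, b⁶, b⁷, b⁸, ab², ab³, ab⁴, ab⁵, ab⁶, ab⁷, ab⁸}.
No further products give new elements, so |G| = 18.

Answer: 18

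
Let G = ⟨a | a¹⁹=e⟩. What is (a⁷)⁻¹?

The order of (a⁷) is 19 (smallest k with (a⁷)ᵏ = e), so (a⁷)⁻¹ = (a⁷)¹⁸ = a¹².
Check: (a⁷) · (a¹²) → (a⁷) · a¹² = e, giving e as required.

Answer: a¹²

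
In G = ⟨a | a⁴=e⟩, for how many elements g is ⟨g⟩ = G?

G is cyclic of order 4. An element generates G iff its order is 4, and a cyclic group of order 4 has exactly φ(4) = 2 such elements.

Answer: 2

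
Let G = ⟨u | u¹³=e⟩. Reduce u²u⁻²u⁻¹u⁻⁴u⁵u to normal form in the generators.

Multiply left to right, reducing at each step:
  (u²) · u⁻² = e
  e · u⁻¹ = u¹²
  (u¹²) · u⁻⁴ = u⁸
  (u⁸) · u⁵ = e
  e · u = u

Answer: u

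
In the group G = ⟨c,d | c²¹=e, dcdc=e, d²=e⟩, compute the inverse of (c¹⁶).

The order of (c¹⁶) is 21 (smallest k with (c¹⁶)ᵏ = e), so (c¹⁶)⁻¹ = (c¹⁶)²⁰ = c⁵.
Check: (c¹⁶) · (c⁵) → (c¹⁶) · c⁵ = e, giving e as required.

Answer: c⁵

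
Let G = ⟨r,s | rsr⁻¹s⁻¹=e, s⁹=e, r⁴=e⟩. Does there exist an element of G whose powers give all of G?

|G| = 36. The element rs has order 36 (its powers give 36 distinct elements), so ⟨rs⟩ = G and G is cyclic.

Answer: Yes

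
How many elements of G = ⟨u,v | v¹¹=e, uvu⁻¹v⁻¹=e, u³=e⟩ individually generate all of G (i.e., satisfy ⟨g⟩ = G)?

G is cyclic of order 33. An element generates G iff its order is 33, and a cyclic group of order 33 has exactly φ(33) = 20 such elements.

Answer: 20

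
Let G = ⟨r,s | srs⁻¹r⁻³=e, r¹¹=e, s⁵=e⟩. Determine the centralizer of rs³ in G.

⟨rs³⟩ ⊆ C_G(rs³) since powers of rs³ commute with rs³; so |C_G(rs³)| ≥ |⟨rs³⟩| = 5.
By orbit–stabilizer, |C_G(rs³)| = |G| / |conj. class of rs³| = 55 / 11 = 5.
The 5 elements commuting with rs³ are {e, rs³, r²s², r⁶s, r⁹s⁴}.

Answer: {e, rs³, r²s², r⁶s, r⁹s⁴}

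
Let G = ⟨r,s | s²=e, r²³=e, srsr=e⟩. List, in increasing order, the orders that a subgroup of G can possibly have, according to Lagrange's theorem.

|G| = 46 = 2 · 23. By Lagrange's theorem the order of any subgroup divides 46; the divisors of 46 are 1, 2, 23, 46.

Answer: 1, 2, 23, 46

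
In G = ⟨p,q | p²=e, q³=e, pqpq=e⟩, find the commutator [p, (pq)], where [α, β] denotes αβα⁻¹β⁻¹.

[p, (pq)] = p·(pq)·p⁻¹·(pq)⁻¹.
  p · (pq) = q
  q · p = pq²
  (pq²) · (pq) = q²

Answer: q²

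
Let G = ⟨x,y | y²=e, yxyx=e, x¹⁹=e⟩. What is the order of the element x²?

Compute successive powers until reaching e:
  (x²)¹ = x², (x²)² = x⁴, (x²)³ = x⁶, (x²)⁴ = x⁸, (x²)⁵ = x¹⁰, (x²)⁶ = x¹², (x²)⁷ = x¹⁴, (x²)⁸ = x¹⁶, (x²)⁹ = x¹⁸, (x²)¹⁰ = x, (x²)¹¹ = x³, (x²)¹² = x⁵, (x²)¹³ = x⁷, (x²)¹⁴ = x⁹, (x²)¹⁵ = x¹¹, (x²)¹⁶ = x¹³, (x²)¹⁷ = x¹⁵, (x²)¹⁸ = x¹⁷, (x²)¹⁹ = e.
The smallest positive k with (x²)ᵏ = e is 19.

Answer: 19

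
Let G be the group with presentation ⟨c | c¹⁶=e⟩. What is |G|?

G is generated by a single element, so G is cyclic. The relator gives c¹⁶ = e and no smaller power is forced to be e, so the 16 powers {c, e, c², c³, c⁴, c⁵, c⁶, c⁷, c⁸, c⁹, c¹², c¹³, c¹¹, c¹⁰, c¹⁴, c¹⁵} are distinct. Hence |G| = 16.

Answer: 16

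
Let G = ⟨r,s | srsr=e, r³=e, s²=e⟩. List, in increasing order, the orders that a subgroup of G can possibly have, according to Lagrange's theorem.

|G| = 6 = 2 · 3. By Lagrange's theorem the order of any subgroup divides 6; the divisors of 6 are 1, 2, 3, 6.

Answer: 1, 2, 3, 6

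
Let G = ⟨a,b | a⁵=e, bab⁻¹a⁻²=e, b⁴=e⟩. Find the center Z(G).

An element z ∈ Z(G) iff z commutes with every generator.
For example e is central: e·a = a = a·e; e·b = b = b·e.
Whereas a ∉ Z(G) since a·b = ab ≠ a²b = b·a.
Checking each of the 20 elements this way gives Z(G) = {e}, of order 1.

Answer: {e}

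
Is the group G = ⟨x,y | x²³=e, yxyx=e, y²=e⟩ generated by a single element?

Every cyclic group is abelian. But x·y = xy while y·x = x²²y, so x·y ≠ y·x and G is not abelian. Hence G is not cyclic.

Answer: No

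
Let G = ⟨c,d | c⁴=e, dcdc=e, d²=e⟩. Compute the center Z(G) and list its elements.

An element z ∈ Z(G) iff z commutes with every generator.
For example c² is central: (c²)·c = c³ = c·(c²); (c²)·d = c²d = d·(c²).
Whereas c ∉ Z(G) since c·d = cd ≠ c³d = d·c.
Checking each of the 8 elements this way gives Z(G) = {e, c²}, of order 2.

Answer: {e, c²}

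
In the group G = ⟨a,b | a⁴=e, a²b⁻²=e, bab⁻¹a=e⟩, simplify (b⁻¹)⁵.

Compute successive powers of (b⁻¹), reducing at each step:
  (b⁻¹)²: (b⁻¹) · b⁻¹ = a²
  (b⁻¹)³: (a²) · b⁻¹ = b
  (b⁻¹)⁴: b · b⁻¹ = e
  (b⁻¹)⁵: e · b⁻¹ = b⁻¹

Answer: b⁻¹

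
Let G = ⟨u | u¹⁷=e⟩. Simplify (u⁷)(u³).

Compute (u⁷) · (u³) by multiplying left to right and reducing via the relations at each step:
  (u⁷) · u³ = u¹⁰

Answer: u¹⁰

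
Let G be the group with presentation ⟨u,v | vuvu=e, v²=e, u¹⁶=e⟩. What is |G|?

Enumerate words in the generators, reducing via the relations: the distinct elements are
  {e, u, v, uv, u², u³, u⁴, u⁵, u⁶, u⁷, u⁸, u⁹, u²v, u³v, u¹², u¹³, u¹¹, u¹⁰, u¹⁴, u¹⁵, u⁴v, u⁵v, u⁶v, u⁷v, u⁸v, u⁹v, u¹²v, u¹³v, u¹¹v, u¹⁰v, u¹⁴v, u¹⁵v}.
No further products give new elements, so |G| = 32.

Answer: 32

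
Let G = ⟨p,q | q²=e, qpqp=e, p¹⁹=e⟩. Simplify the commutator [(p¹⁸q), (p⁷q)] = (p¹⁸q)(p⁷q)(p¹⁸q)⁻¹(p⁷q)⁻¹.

[(p¹⁸q), (p⁷q)] = (p¹⁸q)·(p⁷q)·(p¹⁸q)⁻¹·(p⁷q)⁻¹.
  (p¹⁸q) · (p⁷q) = p¹¹
  (p¹¹) · (p¹⁸q) = p¹⁰q
  (p¹⁰q) · (p⁷q) = p³

Answer: p³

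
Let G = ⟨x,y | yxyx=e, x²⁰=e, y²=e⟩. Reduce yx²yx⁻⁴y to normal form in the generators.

Multiply left to right, reducing at each step:
  y · x² = x¹⁸y
  (x¹⁸y) · y = x¹⁸
  (x¹⁸) · x⁻⁴ = x¹⁴
  (x¹⁴) · y = x¹⁴y

Answer: x¹⁴y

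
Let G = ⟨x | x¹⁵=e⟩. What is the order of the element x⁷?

Compute successive powers until reaching e:
  (x⁷)¹ = x⁷, (x⁷)² = x¹⁴, (x⁷)³ = x⁶, (x⁷)⁴ = x¹³, (x⁷)⁵ = x⁵, (x⁷)⁶ = x¹², (x⁷)⁷ = x⁴, (x⁷)⁸ = x¹¹, (x⁷)⁹ = x³, (x⁷)¹⁰ = x¹⁰, (x⁷)¹¹ = x², (x⁷)¹² = x⁹, (x⁷)¹³ = x, (x⁷)¹⁴ = x⁸, (x⁷)¹⁵ = e.
The smallest positive k with (x⁷)ᵏ = e is 15.

Answer: 15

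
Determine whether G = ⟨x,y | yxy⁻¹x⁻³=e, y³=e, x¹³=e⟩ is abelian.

x·y = xy but y·x = x³y, so x·y ≠ y·x and G is not abelian.

Answer: No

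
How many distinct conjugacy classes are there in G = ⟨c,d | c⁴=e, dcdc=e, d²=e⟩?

The conjugacy classes (representative and size) are:
  [e] (size 1), [c] (size 2), [c²] (size 1), [c²d] (size 2), [c³d] (size 2).
Class equation: 1 + 2 + 1 + 2 + 2 = 8 = |G|. So G has 5 conjugacy classes.

Answer: 5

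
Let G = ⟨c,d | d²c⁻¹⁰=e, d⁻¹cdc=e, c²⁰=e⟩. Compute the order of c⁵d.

Compute successive powers until reaching e:
  (c⁵d)¹ = c⁵d, (c⁵d)² = c¹⁰, (c⁵d)³ = c⁵d⁻¹, (c⁵d)⁴ = e.
The smallest positive k with (c⁵d)ᵏ = e is 4.

Answer: 4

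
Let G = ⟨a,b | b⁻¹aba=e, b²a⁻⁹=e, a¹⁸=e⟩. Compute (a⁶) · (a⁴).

Compute (a⁶) · (a⁴) by multiplying left to right and reducing via the relations at each step:
  (a⁶) · a⁴ = a¹⁰

Answer: a¹⁰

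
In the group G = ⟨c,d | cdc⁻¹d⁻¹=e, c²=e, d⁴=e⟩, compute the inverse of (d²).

The order of (d²) is 2 (smallest k with (d²)ᵏ = e), so (d²)⁻¹ = (d²)¹ = d².
Check: (d²) · (d²) → (d²) · d² = e, giving e as required.

Answer: d²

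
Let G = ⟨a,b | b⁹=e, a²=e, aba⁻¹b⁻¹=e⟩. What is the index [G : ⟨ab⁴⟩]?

First find ord(ab⁴) by computing successive powers:
  (ab⁴)¹ = ab⁴, (ab⁴)² = b⁸, (ab⁴)³ = ab³, (ab⁴)⁴ = b⁷, (ab⁴)⁵ = ab², (ab⁴)⁶ = b⁶, (ab⁴)⁷ = ab, (ab⁴)⁸ = b⁵, (ab⁴)⁹ = a, (ab⁴)¹⁰ = b⁴, (ab⁴)¹¹ = ab⁸, (ab⁴)¹² = b³, (ab⁴)¹³ = ab⁷, (ab⁴)¹⁴ = b², (ab⁴)¹⁵ = ab⁶, (ab⁴)¹⁶ = b, (ab⁴)¹⁷ = ab⁵, (ab⁴)¹⁸ = e.
So |⟨ab⁴⟩| = ord(ab⁴) = 18. With |G| = 18, by Lagrange [G : ⟨ab⁴⟩] = 18/18 = 1.

Answer: 1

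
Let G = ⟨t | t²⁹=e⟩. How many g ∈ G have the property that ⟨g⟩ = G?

G is cyclic of order 29. An element generates G iff its order is 29, and a cyclic group of order 29 has exactly φ(29) = 28 such elements.

Answer: 28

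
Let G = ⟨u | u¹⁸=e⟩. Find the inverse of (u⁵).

The order of (u⁵) is 18 (smallest k with (u⁵)ᵏ = e), so (u⁵)⁻¹ = (u⁵)¹⁷ = u¹³.
Check: (u⁵) · (u¹³) → (u⁵) · u¹³ = e, giving e as required.

Answer: u¹³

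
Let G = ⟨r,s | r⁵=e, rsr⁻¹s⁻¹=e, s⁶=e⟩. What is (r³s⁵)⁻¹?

The order of (r³s⁵) is 30 (smallest k with (r³s⁵)ᵏ = e), so (r³s⁵)⁻¹ = (r³s⁵)²⁹ = r²s.
Check: (r³s⁵) · (r²s) → (r³s⁵) · r² = s⁵;   (s⁵) · s = e, giving e as required.

Answer: r²s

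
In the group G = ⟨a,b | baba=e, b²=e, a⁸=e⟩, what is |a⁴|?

Compute successive powers until reaching e:
  (a⁴)¹ = a⁴, (a⁴)² = e.
The smallest positive k with (a⁴)ᵏ = e is 2.

Answer: 2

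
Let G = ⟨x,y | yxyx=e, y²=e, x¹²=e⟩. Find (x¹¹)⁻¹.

The order of (x¹¹) is 12 (smallest k with (x¹¹)ᵏ = e), so (x¹¹)⁻¹ = (x¹¹)¹¹ = x.
Check: (x¹¹) · x → (x¹¹) · x = e, giving e as required.

Answer: x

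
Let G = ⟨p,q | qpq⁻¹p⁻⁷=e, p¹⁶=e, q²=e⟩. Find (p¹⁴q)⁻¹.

The order of (p¹⁴q) is 2 (smallest k with (p¹⁴q)ᵏ = e), so (p¹⁴q)⁻¹ = (p¹⁴q)¹ = p¹⁴q.
Check: (p¹⁴q) · (p¹⁴q) → (p¹⁴q) · p¹⁴ = q;   q · q = e, giving e as required.

Answer: p¹⁴q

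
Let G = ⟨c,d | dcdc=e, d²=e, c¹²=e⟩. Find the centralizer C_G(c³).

⟨c³⟩ ⊆ C_G(c³) since powers of c³ commute with c³; so |C_G(c³)| ≥ |⟨c³⟩| = 4.
By orbit–stabilizer, |C_G(c³)| = |G| / |conj. class of c³| = 24 / 2 = 12.
The 12 elements commuting with c³ are {e, c, c², c³, c⁴, c⁵, c⁶, c⁷, c⁸, c⁹, c¹⁰, c¹¹}.

Answer: {e, c, c², c³, c⁴, c⁵, c⁶, c⁷, c⁸, c⁹, c¹⁰, c¹¹}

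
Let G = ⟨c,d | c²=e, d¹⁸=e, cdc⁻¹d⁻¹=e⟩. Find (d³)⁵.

Compute successive powers of (d³), reducing at each step:
  (d³)²: (d³) · d³ = d⁶
  (d³)³: (d⁶) · d³ = d⁹
  (d³)⁴: (d⁹) · d³ = d¹²
  (d³)⁵: (d¹²) · d³ = d¹⁵

Answer: d¹⁵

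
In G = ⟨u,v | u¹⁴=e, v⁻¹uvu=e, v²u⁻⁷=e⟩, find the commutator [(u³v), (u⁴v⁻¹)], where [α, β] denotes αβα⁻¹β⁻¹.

[(u³v), (u⁴v⁻¹)] = (u³v)·(u⁴v⁻¹)·(u³v)⁻¹·(u⁴v⁻¹)⁻¹.
  (u³v) · (u⁴v⁻¹) = u¹³
  (u¹³) · (u³v⁻¹) = u²v⁻¹
  (u²v⁻¹) · (u⁴v) = u¹²

Answer: u¹²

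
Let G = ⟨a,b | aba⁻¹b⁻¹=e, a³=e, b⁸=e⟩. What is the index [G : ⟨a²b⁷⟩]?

First find ord(a²b⁷) by computing successive powers:
  (a²b⁷)¹ = a²b⁷, (a²b⁷)² = ab⁶, (a²b⁷)³ = b⁵, (a²b⁷)⁴ = a²b⁴, (a²b⁷)⁵ = ab³, (a²b⁷)⁶ = b², (a²b⁷)⁷ = a²b, (a²b⁷)⁸ = a, (a²b⁷)⁹ = b⁷, (a²b⁷)¹⁰ = a²b⁶, (a²b⁷)¹¹ = ab⁵, (a²b⁷)¹² = b⁴, (a²b⁷)¹³ = a²b³, (a²b⁷)¹⁴ = ab², (a²b⁷)¹⁵ = b, (a²b⁷)¹⁶ = a², (a²b⁷)¹⁷ = ab⁷, (a²b⁷)¹⁸ = b⁶, (a²b⁷)¹⁹ = a²b⁵, (a²b⁷)²⁰ = ab⁴, (a²b⁷)²¹ = b³, (a²b⁷)²² = a²b², (a²b⁷)²³ = ab, (a²b⁷)²⁴ = e.
So |⟨a²b⁷⟩| = ord(a²b⁷) = 24. With |G| = 24, by Lagrange [G : ⟨a²b⁷⟩] = 24/24 = 1.

Answer: 1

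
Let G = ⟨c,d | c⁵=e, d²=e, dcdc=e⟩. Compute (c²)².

Compute successive powers of (c²), reducing at each step:
  (c²)²: (c²) · c² = c⁴

Answer: c⁴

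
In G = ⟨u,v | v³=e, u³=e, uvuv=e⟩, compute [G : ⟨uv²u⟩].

First find ord(uv²u) by computing successive powers:
  (uv²u)¹ = uv²u, (uv²u)² = e.
So |⟨uv²u⟩| = ord(uv²u) = 2. With |G| = 12, by Lagrange [G : ⟨uv²u⟩] = 12/2 = 6.

Answer: 6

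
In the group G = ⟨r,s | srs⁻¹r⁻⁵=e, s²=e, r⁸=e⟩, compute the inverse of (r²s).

The order of (r²s) is 4 (smallest k with (r²s)ᵏ = e), so (r²s)⁻¹ = (r²s)³ = r⁶s.
Check: (r²s) · (r⁶s) → (r²s) · r⁶ = s;   s · s = e, giving e as required.

Answer: r⁶s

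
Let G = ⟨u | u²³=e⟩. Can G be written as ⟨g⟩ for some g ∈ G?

|G| = 23. The element u has order 23 (its powers give 23 distinct elements), so ⟨u⟩ = G and G is cyclic.

Answer: Yes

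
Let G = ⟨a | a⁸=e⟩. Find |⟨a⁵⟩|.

|⟨a⁵⟩| equals the order of a⁵. Compute successive powers until reaching e:
  (a⁵)¹ = a⁵, (a⁵)² = a², (a⁵)³ = a⁷, (a⁵)⁴ = a⁴, (a⁵)⁵ = a, (a⁵)⁶ = a⁶, (a⁵)⁷ = a³, (a⁵)⁸ = e.
The smallest positive k with (a⁵)ᵏ = e is 8, so |⟨a⁵⟩| = 8.

Answer: 8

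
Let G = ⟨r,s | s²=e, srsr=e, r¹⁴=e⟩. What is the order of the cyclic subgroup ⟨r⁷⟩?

|⟨r⁷⟩| equals the order of r⁷. Compute successive powers until reaching e:
  (r⁷)¹ = r⁷, (r⁷)² = e.
The smallest positive k with (r⁷)ᵏ = e is 2, so |⟨r⁷⟩| = 2.

Answer: 2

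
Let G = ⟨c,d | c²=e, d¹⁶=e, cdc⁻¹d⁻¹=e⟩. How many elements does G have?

Enumerate words in the generators, reducing via the relations: the distinct elements are
  {c, d, e, cd, d², d³, d⁴, d⁵, d⁶, d⁷, d⁸, d⁹, cd², cd³, cd⁴, cd⁵, cd⁶, cd⁷, cd⁸, cd⁹, d¹², d¹³, d¹¹, d¹⁰, d¹⁴, d¹⁵, cd¹², cd¹³, cd¹¹, cd¹⁰, cd¹⁴, cd¹⁵}.
No further products give new elements, so |G| = 32.

Answer: 32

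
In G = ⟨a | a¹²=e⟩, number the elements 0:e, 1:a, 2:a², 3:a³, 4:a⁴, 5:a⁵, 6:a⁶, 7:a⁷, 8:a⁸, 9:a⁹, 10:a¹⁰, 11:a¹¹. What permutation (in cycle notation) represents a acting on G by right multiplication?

(0 1 2 3 4 5 6 7 8 9 10 11)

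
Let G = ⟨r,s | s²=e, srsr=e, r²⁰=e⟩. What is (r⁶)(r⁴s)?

Compute (r⁶) · (r⁴s) by multiplying left to right and reducing via the relations at each step:
  (r⁶) · r⁴ = r¹⁰
  (r¹⁰) · s = r¹⁰s

Answer: r¹⁰s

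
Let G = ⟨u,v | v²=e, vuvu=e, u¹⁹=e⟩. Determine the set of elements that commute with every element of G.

An element z ∈ Z(G) iff z commutes with every generator.
For example e is central: e·u = u = u·e; e·v = v = v·e.
Whereas u ∉ Z(G) since u·v = uv ≠ u¹⁸v = v·u.
Checking each of the 38 elements this way gives Z(G) = {e}, of order 1.

Answer: {e}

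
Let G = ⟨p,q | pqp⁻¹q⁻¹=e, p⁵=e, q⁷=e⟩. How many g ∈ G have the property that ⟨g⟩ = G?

G is cyclic of order 35. An element generates G iff its order is 35, and a cyclic group of order 35 has exactly φ(35) = 24 such elements.

Answer: 24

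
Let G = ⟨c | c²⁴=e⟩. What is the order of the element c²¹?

Compute successive powers until reaching e:
  (c²¹)¹ = c²¹, (c²¹)² = c¹⁸, (c²¹)³ = c¹⁵, (c²¹)⁴ = c¹², (c²¹)⁵ = c⁹, (c²¹)⁶ = c⁶, (c²¹)⁷ = c³, (c²¹)⁸ = e.
The smallest positive k with (c²¹)ᵏ = e is 8.

Answer: 8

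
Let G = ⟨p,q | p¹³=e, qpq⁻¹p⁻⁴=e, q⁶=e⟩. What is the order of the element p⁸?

Compute successive powers until reaching e:
  (p⁸)¹ = p⁸, (p⁸)² = p³, (p⁸)³ = p¹¹, (p⁸)⁴ = p⁶, (p⁸)⁵ = p, (p⁸)⁶ = p⁹, (p⁸)⁷ = p⁴, (p⁸)⁸ = p¹², (p⁸)⁹ = p⁷, (p⁸)¹⁰ = p², (p⁸)¹¹ = p¹⁰, (p⁸)¹² = p⁵, (p⁸)¹³ = e.
The smallest positive k with (p⁸)ᵏ = e is 13.

Answer: 13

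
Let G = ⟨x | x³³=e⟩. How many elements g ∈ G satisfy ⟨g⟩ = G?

G is cyclic of order 33. An element generates G iff its order is 33, and a cyclic group of order 33 has exactly φ(33) = 20 such elements.

Answer: 20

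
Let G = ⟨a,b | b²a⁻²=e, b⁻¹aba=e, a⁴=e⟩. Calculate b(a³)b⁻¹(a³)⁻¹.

[b, (a³)] = b·(a³)·b⁻¹·(a³)⁻¹.
  b · (a³) = ab
  (ab) · (b⁻¹) = a
  a · a = a²

Answer: a²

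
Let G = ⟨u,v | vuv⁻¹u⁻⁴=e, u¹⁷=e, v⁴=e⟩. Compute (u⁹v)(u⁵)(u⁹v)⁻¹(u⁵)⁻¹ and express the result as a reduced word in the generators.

[(u⁹v), (u⁵)] = (u⁹v)·(u⁵)·(u⁹v)⁻¹·(u⁵)⁻¹.
  (u⁹v) · (u⁵) = u¹²v
  (u¹²v) · (u²v³) = u³
  (u³) · (u¹²) = u¹⁵

Answer: u¹⁵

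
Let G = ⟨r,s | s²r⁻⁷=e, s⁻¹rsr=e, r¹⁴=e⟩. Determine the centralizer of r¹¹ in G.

⟨r¹¹⟩ ⊆ C_G(r¹¹) since powers of r¹¹ commute with r¹¹; so |C_G(r¹¹)| ≥ |⟨r¹¹⟩| = 14.
By orbit–stabilizer, |C_G(r¹¹)| = |G| / |conj. class of r¹¹| = 28 / 2 = 14.
The 14 elements commuting with r¹¹ are {e, r, r², r³, r⁴, r⁵, r⁶, r⁷, r⁸, r⁹, r¹⁰, r¹¹, r¹², r¹³}.

Answer: {e, r, r², r³, r⁴, r⁵, r⁶, r⁷, r⁸, r⁹, r¹⁰, r¹¹, r¹², r¹³}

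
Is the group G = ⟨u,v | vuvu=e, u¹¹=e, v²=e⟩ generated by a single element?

Every cyclic group is abelian. But u·v = uv while v·u = u¹⁰v, so u·v ≠ v·u and G is not abelian. Hence G is not cyclic.

Answer: No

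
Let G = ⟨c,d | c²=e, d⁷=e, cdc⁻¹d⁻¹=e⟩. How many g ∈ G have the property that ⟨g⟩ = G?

G is cyclic of order 14. An element generates G iff its order is 14, and a cyclic group of order 14 has exactly φ(14) = 6 such elements.

Answer: 6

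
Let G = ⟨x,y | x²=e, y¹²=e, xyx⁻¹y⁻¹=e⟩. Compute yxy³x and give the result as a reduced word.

Multiply left to right, reducing at each step:
  y · x = xy
  (xy) · y³ = xy⁴
  (xy⁴) · x = y⁴

Answer: y⁴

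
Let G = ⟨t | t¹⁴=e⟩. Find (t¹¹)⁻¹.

The order of (t¹¹) is 14 (smallest k with (t¹¹)ᵏ = e), so (t¹¹)⁻¹ = (t¹¹)¹³ = t³.
Check: (t¹¹) · (t³) → (t¹¹) · t³ = e, giving e as required.

Answer: t³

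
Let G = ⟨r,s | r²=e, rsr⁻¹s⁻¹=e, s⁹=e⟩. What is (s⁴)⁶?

Compute successive powers of (s⁴), reducing at each step:
  (s⁴)²: (s⁴) · s⁴ = s⁸
  (s⁴)³: (s⁸) · s⁴ = s³
  (s⁴)⁴: (s³) · s⁴ = s⁷
  (s⁴)⁵: (s⁷) · s⁴ = s²
  (s⁴)⁶: (s²) · s⁴ = s⁶

Answer: s⁶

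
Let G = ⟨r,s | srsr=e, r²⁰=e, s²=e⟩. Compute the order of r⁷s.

Compute successive powers until reaching e:
  (r⁷s)¹ = r⁷s, (r⁷s)² = e.
The smallest positive k with (r⁷s)ᵏ = e is 2.

Answer: 2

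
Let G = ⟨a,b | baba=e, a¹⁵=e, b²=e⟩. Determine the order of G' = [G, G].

G' = [G, G] is generated by all commutators. The generator-pair commutators are: [a, b] = a².
The subgroup they normally generate is {e, a, a², a³, a⁴, a⁵, a⁶, a⁷, a⁸, a⁹, a¹⁰, a¹¹, a¹², a¹³, a¹⁴}, of order 15.
Check: |G/G'| = 30/15 = 2 is the order of the abelianisation.

Answer: 15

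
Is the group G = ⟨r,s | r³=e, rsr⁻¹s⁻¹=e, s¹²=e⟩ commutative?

Each pair of generators commutes: r·s = rs = s·r. Since the generators pairwise commute, every element of G commutes with every other, so G is abelian.

Answer: Yes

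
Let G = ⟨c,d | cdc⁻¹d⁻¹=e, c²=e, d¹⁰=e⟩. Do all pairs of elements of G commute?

Each pair of generators commutes: c·d = cd = d·c. Since the generators pairwise commute, every element of G commutes with every other, so G is abelian.

Answer: Yes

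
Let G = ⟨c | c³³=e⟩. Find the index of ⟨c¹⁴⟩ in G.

First find ord(c¹⁴) by computing successive powers:
  (c¹⁴)¹ = c¹⁴, (c¹⁴)² = c²⁸, (c¹⁴)³ = c⁹, (c¹⁴)⁴ = c²³, (c¹⁴)⁵ = c⁴, (c¹⁴)⁶ = c¹⁸, (c¹⁴)⁷ = c³², (c¹⁴)⁸ = c¹³, (c¹⁴)⁹ = c²⁷, (c¹⁴)¹⁰ = c⁸, (c¹⁴)¹¹ = c²², (c¹⁴)¹² = c³, (c¹⁴)¹³ = c¹⁷, (c¹⁴)¹⁴ = c³¹, (c¹⁴)¹⁵ = c¹², (c¹⁴)¹⁶ = c²⁶, (c¹⁴)¹⁷ = c⁷, (c¹⁴)¹⁸ = c²¹, (c¹⁴)¹⁹ = c², (c¹⁴)²⁰ = c¹⁶, (c¹⁴)²¹ = c³⁰, (c¹⁴)²² = c¹¹, (c¹⁴)²³ = c²⁵, (c¹⁴)²⁴ = c⁶, (c¹⁴)²⁵ = c²⁰, (c¹⁴)²⁶ = c, (c¹⁴)²⁷ = c¹⁵, (c¹⁴)²⁸ = c²⁹, (c¹⁴)²⁹ = c¹⁰, (c¹⁴)³⁰ = c²⁴, (c¹⁴)³¹ = c⁵, (c¹⁴)³² = c¹⁹, (c¹⁴)³³ = e.
So |⟨c¹⁴⟩| = ord(c¹⁴) = 33. With |G| = 33, by Lagrange [G : ⟨c¹⁴⟩] = 33/33 = 1.

Answer: 1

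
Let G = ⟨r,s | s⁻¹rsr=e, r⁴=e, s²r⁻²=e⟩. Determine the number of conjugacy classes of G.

The conjugacy classes (representative and size) are:
  [e] (size 1), [r³] (size 2), [r²] (size 1), [s⁻¹] (size 2), [rs⁻¹] (size 2).
Class equation: 1 + 2 + 1 + 2 + 2 = 8 = |G|. So G has 5 conjugacy classes.

Answer: 5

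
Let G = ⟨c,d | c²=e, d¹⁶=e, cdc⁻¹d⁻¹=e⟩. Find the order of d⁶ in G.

Compute successive powers until reaching e:
  (d⁶)¹ = d⁶, (d⁶)² = d¹², (d⁶)³ = d², (d⁶)⁴ = d⁸, (d⁶)⁵ = d¹⁴, (d⁶)⁶ = d⁴, (d⁶)⁷ = d¹⁰, (d⁶)⁸ = e.
The smallest positive k with (d⁶)ᵏ = e is 8.

Answer: 8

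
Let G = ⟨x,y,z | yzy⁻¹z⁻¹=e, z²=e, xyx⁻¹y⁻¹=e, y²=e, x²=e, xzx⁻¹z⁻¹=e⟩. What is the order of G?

Enumerate words in the generators, reducing via the relations: the distinct elements are
  {e, x, y, z, xy, xz, yz, xyz}.
No further products give new elements, so |G| = 8.

Answer: 8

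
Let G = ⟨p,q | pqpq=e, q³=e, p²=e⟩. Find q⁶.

Compute successive powers of q, reducing at each step:
  q²: q · q = q²
  q³: (q²) · q = e
  q⁴: e · q = q
  q⁵: q · q = q²
  q⁶: (q²) · q = e

Answer: e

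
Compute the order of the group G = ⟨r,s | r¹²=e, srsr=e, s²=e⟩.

Enumerate words in the generators, reducing via the relations: the distinct elements are
  {e, r, s, rs, r², r³, r⁴, r⁵, r⁶, r⁷, r⁸, r⁹, r²s, r³s, r¹¹, r¹⁰, r⁴s, r⁵s, r⁶s, r⁷s, r⁸s, r⁹s, r¹¹s, r¹⁰s}.
No further products give new elements, so |G| = 24.

Answer: 24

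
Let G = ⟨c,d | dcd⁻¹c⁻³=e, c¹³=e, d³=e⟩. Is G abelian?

c·d = cd but d·c = c³d, so c·d ≠ d·c and G is not abelian.

Answer: No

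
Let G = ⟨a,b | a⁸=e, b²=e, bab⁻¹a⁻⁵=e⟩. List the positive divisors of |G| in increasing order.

|G| = 16 = 2⁴. By Lagrange's theorem the order of any subgroup divides 16; the divisors of 16 are 1, 2, 4, 8, 16.

Answer: 1, 2, 4, 8, 16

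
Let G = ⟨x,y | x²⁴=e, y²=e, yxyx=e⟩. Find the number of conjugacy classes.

The conjugacy classes (representative and size) are:
  [e] (size 1), [x²³] (size 2), [x²] (size 2), [x³] (size 2), [x²⁰] (size 2), [x¹⁹] (size 2), [x⁶] (size 2), [x⁷] (size 2), [x⁸] (size 2), [x⁹] (size 2), [x¹⁴] (size 2), [x¹¹] (size 2), [x¹²] (size 1), [x⁴y] (size 12), [x⁵y] (size 12).
Class equation: 1 + 2 + 2 + 2 + 2 + 2 + 2 + 2 + 2 + 2 + 2 + 2 + 1 + 12 + 12 = 48 = |G|. So G has 15 conjugacy classes.

Answer: 15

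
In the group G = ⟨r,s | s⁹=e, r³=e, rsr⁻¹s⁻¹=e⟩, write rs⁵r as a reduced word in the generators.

Multiply left to right, reducing at each step:
  r · s⁵ = rs⁵
  (rs⁵) · r = r²s⁵

Answer: r²s⁵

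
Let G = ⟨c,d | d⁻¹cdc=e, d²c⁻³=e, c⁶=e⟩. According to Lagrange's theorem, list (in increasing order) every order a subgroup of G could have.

|G| = 12 = 2² · 3. By Lagrange's theorem the order of any subgroup divides 12; the divisors of 12 are 1, 2, 3, 4, 6, 12.

Answer: 1, 2, 3, 4, 6, 12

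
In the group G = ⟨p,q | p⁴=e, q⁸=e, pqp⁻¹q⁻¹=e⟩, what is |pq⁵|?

Compute successive powers until reaching e:
  (pq⁵)¹ = pq⁵, (pq⁵)² = p²q², (pq⁵)³ = p³q⁷, (pq⁵)⁴ = q⁴, (pq⁵)⁵ = pq, (pq⁵)⁶ = p²q⁶, (pq⁵)⁷ = p³q³, (pq⁵)⁸ = e.
The smallest positive k with (pq⁵)ᵏ = e is 8.

Answer: 8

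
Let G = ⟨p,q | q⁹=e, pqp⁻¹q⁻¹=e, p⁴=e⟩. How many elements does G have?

Enumerate words in the generators, reducing via the relations: the distinct elements are
  {e, p, q, pq, p², p³, q², q³, q⁴, q⁵, q⁶, q⁷, q⁸, pq², pq³, pq⁴, pq⁵, pq⁶, pq⁷, pq⁸, p²q, p³q, p²q², p²q³, p²q⁴, p²q⁵, p²q⁶, p²q⁷, p²q⁸, p³q², p³q³, p³q⁴, p³q⁵, p³q⁶, p³q⁷, p³q⁸}.
No further products give new elements, so |G| = 36.

Answer: 36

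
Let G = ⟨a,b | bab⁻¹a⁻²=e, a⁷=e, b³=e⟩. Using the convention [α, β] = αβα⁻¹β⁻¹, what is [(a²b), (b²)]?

[(a²b), (b²)] = (a²b)·(b²)·(a²b)⁻¹·(b²)⁻¹.
  (a²b) · (b²) = a²
  (a²) · (a⁶b²) = ab²
  (ab²) · b = a

Answer: a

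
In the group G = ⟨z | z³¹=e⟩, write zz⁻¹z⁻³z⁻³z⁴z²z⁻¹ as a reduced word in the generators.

Multiply left to right, reducing at each step:
  z · z⁻¹ = e
  e · z⁻³ = z²⁸
  (z²⁸) · z⁻³ = z²⁵
  (z²⁵) · z⁴ = z²⁹
  (z²⁹) · z² = e
  e · z⁻¹ = z³⁰

Answer: z³⁰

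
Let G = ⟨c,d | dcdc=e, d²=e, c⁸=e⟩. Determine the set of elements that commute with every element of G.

An element z ∈ Z(G) iff z commutes with every generator.
For example c⁴ is central: (c⁴)·c = c⁵ = c·(c⁴); (c⁴)·d = c⁴d = d·(c⁴).
Whereas c ∉ Z(G) since c·d = cd ≠ c⁷d = d·c.
Checking each of the 16 elements this way gives Z(G) = {e, c⁴}, of order 2.

Answer: {e, c⁴}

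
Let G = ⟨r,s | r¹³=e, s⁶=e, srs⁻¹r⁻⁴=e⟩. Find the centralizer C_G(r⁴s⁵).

⟨r⁴s⁵⟩ ⊆ C_G(r⁴s⁵) since powers of r⁴s⁵ commute with r⁴s⁵; so |C_G(r⁴s⁵)| ≥ |⟨r⁴s⁵⟩| = 6.
By orbit–stabilizer, |C_G(r⁴s⁵)| = |G| / |conj. class of r⁴s⁵| = 78 / 13 = 6.
The 6 elements commuting with r⁴s⁵ are {e, r²s³, r⁴s⁵, r⁵s⁴, r¹⁰s, r¹¹s²}.

Answer: {e, r²s³, r⁴s⁵, r⁵s⁴, r¹⁰s, r¹¹s²}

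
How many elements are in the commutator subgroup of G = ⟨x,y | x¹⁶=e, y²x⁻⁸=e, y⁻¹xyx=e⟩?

G' = [G, G] is generated by all commutators. The generator-pair commutators are: [x, y] = x².
The subgroup they normally generate is {e, x², x⁴, x⁶, x⁸, x¹⁰, x¹², x¹⁴}, of order 8.
Check: |G/G'| = 32/8 = 4 is the order of the abelianisation.

Answer: 8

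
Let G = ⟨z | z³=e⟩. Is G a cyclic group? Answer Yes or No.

|G| = 3. The element z has order 3 (its powers give 3 distinct elements), so ⟨z⟩ = G and G is cyclic.

Answer: Yes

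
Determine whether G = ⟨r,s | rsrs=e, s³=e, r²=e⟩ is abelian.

r·s = rs but s·r = rs², so r·s ≠ s·r and G is not abelian.

Answer: No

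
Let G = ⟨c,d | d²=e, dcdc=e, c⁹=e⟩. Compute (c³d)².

Compute successive powers of (c³d), reducing at each step:
  (c³d)²: (c³d) · c³ = d;   d · d = e

Answer: e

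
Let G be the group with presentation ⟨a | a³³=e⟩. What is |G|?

G is generated by a single element, so G is cyclic. The relator gives a³³ = e and no smaller power is forced to be e, so the 33 powers {a, e, a², a³, a⁴, a⁵, a⁶, a⁷, a⁸, a⁹, a²², a²³, a²¹, a²⁰, a²⁴, a²⁵, a²⁶, a²⁷, a²⁸, a²⁹, a³², a³¹, a³⁰, a¹², a¹³, a¹¹, a¹⁰, a¹⁴, a¹⁵, a¹⁶, a¹⁷, a¹⁸, a¹⁹} are distinct. Hence |G| = 33.

Answer: 33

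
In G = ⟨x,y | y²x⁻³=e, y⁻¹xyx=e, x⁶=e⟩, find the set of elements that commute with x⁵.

⟨x⁵⟩ ⊆ C_G(x⁵) since powers of x⁵ commute with x⁵; so |C_G(x⁵)| ≥ |⟨x⁵⟩| = 6.
By orbit–stabilizer, |C_G(x⁵)| = |G| / |conj. class of x⁵| = 12 / 2 = 6.
The 6 elements commuting with x⁵ are {e, x, x², x³, x⁴, x⁵}.

Answer: {e, x, x², x³, x⁴, x⁵}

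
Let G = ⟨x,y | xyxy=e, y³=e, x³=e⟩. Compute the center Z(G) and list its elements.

An element z ∈ Z(G) iff z commutes with every generator.
For example e is central: e·x = x = x·e; e·y = y = y·e.
Whereas x ∉ Z(G) since x·y = xy ≠ x²y² = y·x.
Checking each of the 12 elements this way gives Z(G) = {e}, of order 1.

Answer: {e}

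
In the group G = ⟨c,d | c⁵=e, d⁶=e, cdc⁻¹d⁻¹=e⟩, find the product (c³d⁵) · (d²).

Compute (c³d⁵) · (d²) by multiplying left to right and reducing via the relations at each step:
  (c³d⁵) · d² = c³d

Answer: c³d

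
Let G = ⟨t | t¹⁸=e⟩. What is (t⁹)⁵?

Compute successive powers of (t⁹), reducing at each step:
  (t⁹)²: (t⁹) · t⁹ = e
  (t⁹)³: e · t⁹ = t⁹
  (t⁹)⁴: (t⁹) · t⁹ = e
  (t⁹)⁵: e · t⁹ = t⁹

Answer: t⁹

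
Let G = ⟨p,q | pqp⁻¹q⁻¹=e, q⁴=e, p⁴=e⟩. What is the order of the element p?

Compute successive powers until reaching e:
  p¹ = p, p² = p², p³ = p³, p⁴ = e.
The smallest positive k with pᵏ = e is 4.

Answer: 4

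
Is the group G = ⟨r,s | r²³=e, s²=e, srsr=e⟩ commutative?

r·s = rs but s·r = r²²s, so r·s ≠ s·r and G is not abelian.

Answer: No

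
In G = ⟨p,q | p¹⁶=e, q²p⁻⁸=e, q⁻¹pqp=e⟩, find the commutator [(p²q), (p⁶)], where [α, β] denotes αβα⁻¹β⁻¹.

[(p²q), (p⁶)] = (p²q)·(p⁶)·(p²q)⁻¹·(p⁶)⁻¹.
  (p²q) · (p⁶) = p⁴q⁻¹
  (p⁴q⁻¹) · (p²q⁻¹) = p¹⁰
  (p¹⁰) · (p¹⁰) = p⁴

Answer: p⁴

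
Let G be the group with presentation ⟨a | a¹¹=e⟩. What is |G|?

G is generated by a single element, so G is cyclic. The relator gives a¹¹ = e and no smaller power is forced to be e, so the 11 powers {a, e, a², a³, a⁴, a⁵, a⁶, a⁷, a⁸, a⁹, a¹⁰} are distinct. Hence |G| = 11.

Answer: 11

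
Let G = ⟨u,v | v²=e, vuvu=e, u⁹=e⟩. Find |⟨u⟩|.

|⟨u⟩| equals the order of u. Compute successive powers until reaching e:
  u¹ = u, u² = u², u³ = u³, u⁴ = u⁴, u⁵ = u⁵, u⁶ = u⁶, u⁷ = u⁷, u⁸ = u⁸, u⁹ = e.
The smallest positive k with uᵏ = e is 9, so |⟨u⟩| = 9.

Answer: 9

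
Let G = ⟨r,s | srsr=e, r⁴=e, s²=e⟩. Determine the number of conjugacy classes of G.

The conjugacy classes (representative and size) are:
  [e] (size 1), [r] (size 2), [r²] (size 1), [r²s] (size 2), [r³s] (size 2).
Class equation: 1 + 2 + 1 + 2 + 2 = 8 = |G|. So G has 5 conjugacy classes.

Answer: 5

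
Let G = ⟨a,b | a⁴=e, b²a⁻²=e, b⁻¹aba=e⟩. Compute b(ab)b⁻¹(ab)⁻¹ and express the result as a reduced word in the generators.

[b, (ab)] = b·(ab)·b⁻¹·(ab)⁻¹.
  b · (ab) = a
  a · (b⁻¹) = ab⁻¹
  (ab⁻¹) · (ab⁻¹) = a²

Answer: a²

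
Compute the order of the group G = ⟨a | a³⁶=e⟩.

G is generated by a single element, so G is cyclic. The relator gives a³⁶ = e and no smaller power is forced to be e, so the 36 powers {a, e, a², a³, a⁴, a⁵, a⁶, a⁷, a⁸, a⁹, a²², a²³, a²¹, a²⁰, a²⁴, a²⁵, a²⁶, a²⁷, a²⁸, a²⁹, a³², a³³, a³¹, a³⁰, a³⁴, a³⁵, a¹², a¹³, a¹¹, a¹⁰, a¹⁴, a¹⁵, a¹⁶, a¹⁷, a¹⁸, a¹⁹} are distinct. Hence |G| = 36.

Answer: 36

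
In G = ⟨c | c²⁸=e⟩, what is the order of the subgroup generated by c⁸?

|⟨c⁸⟩| equals the order of c⁸. Compute successive powers until reaching e:
  (c⁸)¹ = c⁸, (c⁸)² = c¹⁶, (c⁸)³ = c²⁴, (c⁸)⁴ = c⁴, (c⁸)⁵ = c¹², (c⁸)⁶ = c²⁰, (c⁸)⁷ = e.
The smallest positive k with (c⁸)ᵏ = e is 7, so |⟨c⁸⟩| = 7.

Answer: 7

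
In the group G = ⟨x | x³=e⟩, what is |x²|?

Compute successive powers until reaching e:
  (x²)¹ = x², (x²)² = x, (x²)³ = e.
The smallest positive k with (x²)ᵏ = e is 3.

Answer: 3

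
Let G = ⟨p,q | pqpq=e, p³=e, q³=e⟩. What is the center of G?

An element z ∈ Z(G) iff z commutes with every generator.
For example e is central: e·p = p = p·e; e·q = q = q·e.
Whereas p ∉ Z(G) since p·q = pq ≠ p²q² = q·p.
Checking each of the 12 elements this way gives Z(G) = {e}, of order 1.

Answer: {e}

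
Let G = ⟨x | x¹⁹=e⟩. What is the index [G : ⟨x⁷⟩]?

First find ord(x⁷) by computing successive powers:
  (x⁷)¹ = x⁷, (x⁷)² = x¹⁴, (x⁷)³ = x², (x⁷)⁴ = x⁹, (x⁷)⁵ = x¹⁶, (x⁷)⁶ = x⁴, (x⁷)⁷ = x¹¹, (x⁷)⁸ = x¹⁸, (x⁷)⁹ = x⁶, (x⁷)¹⁰ = x¹³, (x⁷)¹¹ = x, (x⁷)¹² = x⁸, (x⁷)¹³ = x¹⁵, (x⁷)¹⁴ = x³, (x⁷)¹⁵ = x¹⁰, (x⁷)¹⁶ = x¹⁷, (x⁷)¹⁷ = x⁵, (x⁷)¹⁸ = x¹², (x⁷)¹⁹ = e.
So |⟨x⁷⟩| = ord(x⁷) = 19. With |G| = 19, by Lagrange [G : ⟨x⁷⟩] = 19/19 = 1.

Answer: 1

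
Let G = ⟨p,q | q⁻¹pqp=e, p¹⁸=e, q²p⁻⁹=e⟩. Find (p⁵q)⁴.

Compute successive powers of (p⁵q), reducing at each step:
  (p⁵q)²: (p⁵q) · p⁵ = q;   q · q = p⁹
  (p⁵q)³: (p⁹) · p⁵ = p¹⁴;   (p¹⁴) · q = p⁵q⁻¹
  (p⁵q)⁴: (p⁵q⁻¹) · p⁵ = q⁻¹;   (q⁻¹) · q = e

Answer: e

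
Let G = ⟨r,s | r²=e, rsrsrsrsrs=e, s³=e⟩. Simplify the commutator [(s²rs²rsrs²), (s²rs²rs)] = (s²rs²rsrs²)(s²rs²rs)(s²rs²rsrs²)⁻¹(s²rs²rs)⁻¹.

[(s²rs²rsrs²), (s²rs²rs)] = (s²rs²rsrs²)·(s²rs²rs)·(s²rs²rsrs²)⁻¹·(s²rs²rs)⁻¹.
  (s²rs²rsrs²) · (s²rs²rs) = srs²rsrs²r
  (srs²rsrs²r) · (srs²rsrs) = rsrs²rs²
  (rsrs²rs²) · (s²rsrs) = s²rs²rsr

Answer: s²rs²rsr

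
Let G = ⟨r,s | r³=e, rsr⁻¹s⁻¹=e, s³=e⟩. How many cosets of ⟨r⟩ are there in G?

First find ord(r) by computing successive powers:
  r¹ = r, r² = r², r³ = e.
So |⟨r⟩| = ord(r) = 3. With |G| = 9, by Lagrange [G : ⟨r⟩] = 9/3 = 3.

Answer: 3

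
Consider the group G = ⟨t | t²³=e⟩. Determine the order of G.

G is generated by a single element, so G is cyclic. The relator gives t²³ = e and no smaller power is forced to be e, so the 23 powers {e, t, t², t³, t⁴, t⁵, t⁶, t⁷, t⁸, t⁹, t²², t²¹, t²⁰, t¹², t¹³, t¹¹, t¹⁰, t¹⁴, t¹⁵, t¹⁶, t¹⁷, t¹⁸, t¹⁹} are distinct. Hence |G| = 23.

Answer: 23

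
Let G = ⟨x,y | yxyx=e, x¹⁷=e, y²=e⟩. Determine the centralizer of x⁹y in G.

⟨x⁹y⟩ ⊆ C_G(x⁹y) since powers of x⁹y commute with x⁹y; so |C_G(x⁹y)| ≥ |⟨x⁹y⟩| = 2.
By orbit–stabilizer, |C_G(x⁹y)| = |G| / |conj. class of x⁹y| = 34 / 17 = 2.
The 2 elements commuting with x⁹y are {e, x⁹y}.

Answer: {e, x⁹y}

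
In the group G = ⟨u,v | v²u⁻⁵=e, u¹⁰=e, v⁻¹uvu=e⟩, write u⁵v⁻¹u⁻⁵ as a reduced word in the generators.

Multiply left to right, reducing at each step:
  (u⁵) · v⁻¹ = v
  v · u⁻⁵ = v⁻¹

Answer: v⁻¹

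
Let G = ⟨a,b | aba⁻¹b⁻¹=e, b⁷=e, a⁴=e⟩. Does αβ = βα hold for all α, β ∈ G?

Each pair of generators commutes: a·b = ab = b·a. Since the generators pairwise commute, every element of G commutes with every other, so G is abelian.

Answer: Yes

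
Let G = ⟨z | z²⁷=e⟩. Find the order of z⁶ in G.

Compute successive powers until reaching e:
  (z⁶)¹ = z⁶, (z⁶)² = z¹², (z⁶)³ = z¹⁸, (z⁶)⁴ = z²⁴, (z⁶)⁵ = z³, (z⁶)⁶ = z⁹, (z⁶)⁷ = z¹⁵, (z⁶)⁸ = z²¹, (z⁶)⁹ = e.
The smallest positive k with (z⁶)ᵏ = e is 9.

Answer: 9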